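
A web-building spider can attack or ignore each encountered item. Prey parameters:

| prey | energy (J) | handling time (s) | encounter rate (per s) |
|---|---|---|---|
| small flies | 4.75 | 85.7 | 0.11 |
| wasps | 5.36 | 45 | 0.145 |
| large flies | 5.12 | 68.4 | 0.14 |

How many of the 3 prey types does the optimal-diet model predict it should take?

Rank by E/h (J/s): wasps 0.119, large flies 0.0749, small flies 0.0554. Include each in turn until the next type's E/h falls below the running intake rate.
Rate on top 1: 0.1033. large flies: 0.0749 < 0.1033 → exclude; stop.
Optimal diet: wasps — 1 of 3 types.

1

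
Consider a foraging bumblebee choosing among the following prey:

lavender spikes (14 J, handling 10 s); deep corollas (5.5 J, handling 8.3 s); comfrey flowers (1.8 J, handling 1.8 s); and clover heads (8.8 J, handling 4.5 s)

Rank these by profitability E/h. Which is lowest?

deep corollas

In descending order of E/h:
clover heads: 8.8/4.5 = 1.96 J/s
lavender spikes: 14/10 = 1.4 J/s
comfrey flowers: 1.8/1.8 = 1 J/s
deep corollas: 5.5/8.3 = 0.663 J/s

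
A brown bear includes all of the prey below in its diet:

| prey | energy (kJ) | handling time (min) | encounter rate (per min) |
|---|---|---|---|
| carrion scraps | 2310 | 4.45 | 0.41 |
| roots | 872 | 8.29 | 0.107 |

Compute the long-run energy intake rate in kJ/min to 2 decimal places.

280.32 kJ/min

R = (0.41×2310 + 0.107×872) / (1 + 0.41×4.45 + 0.107×8.29) = 1040/3.712 = 280.3 kJ/min.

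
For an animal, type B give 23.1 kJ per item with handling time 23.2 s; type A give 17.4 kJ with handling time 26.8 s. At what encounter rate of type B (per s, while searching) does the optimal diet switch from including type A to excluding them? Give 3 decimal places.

0.081 per s

The zero-one rule: include type A iff E₂/h₂ > λE₁/(1+λh₁). Equality gives the switch point.
λE₁h₂ = E₂ + λE₂h₁ ⇒ λ = E₂/(E₁h₂ − E₂h₁) = 17.4/(619.1 − 403.7) = 0.08078 per s.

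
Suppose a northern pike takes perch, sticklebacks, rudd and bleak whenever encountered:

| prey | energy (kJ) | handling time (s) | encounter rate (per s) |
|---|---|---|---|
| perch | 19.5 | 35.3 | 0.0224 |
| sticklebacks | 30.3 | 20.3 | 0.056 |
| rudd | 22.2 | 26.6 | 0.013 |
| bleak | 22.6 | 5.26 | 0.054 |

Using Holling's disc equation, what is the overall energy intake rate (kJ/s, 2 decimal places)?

1.02 kJ/s

R = Σλ_iE_i / (1 + Σλ_ih_i)
Numerator: 0.0224×19.5 + 0.056×30.3 + 0.013×22.2 + 0.054×22.6 = 3.643
Denominator: 1 + 0.0224×35.3 + 0.056×20.3 + 0.013×26.6 + 0.054×5.26 = 3.557
R = 3.643/3.557 = 1.024 kJ/s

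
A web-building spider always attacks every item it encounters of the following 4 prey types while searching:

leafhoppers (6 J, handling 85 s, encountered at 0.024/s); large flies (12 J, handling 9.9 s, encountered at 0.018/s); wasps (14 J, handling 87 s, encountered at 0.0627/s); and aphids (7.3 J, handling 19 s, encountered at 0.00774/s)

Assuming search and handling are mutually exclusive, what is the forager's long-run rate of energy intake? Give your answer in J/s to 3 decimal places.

0.147 J/s

Energy encountered per unit search time: 0.024×6 + 0.018×12 + 0.0627×14 + 0.00774×7.3 = 1.294 J/s.
Handling time per unit search time: 0.024×85 + 0.018×9.9 + 0.0627×87 + 0.00774×19 = 7.82.
Rate = 1.294/(1 + 7.82) = 0.1467 J/s.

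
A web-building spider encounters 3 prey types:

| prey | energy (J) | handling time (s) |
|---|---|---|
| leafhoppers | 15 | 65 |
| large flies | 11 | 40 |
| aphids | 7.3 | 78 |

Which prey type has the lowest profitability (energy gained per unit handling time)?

In descending order of E/h:
large flies: 11/40 = 0.275 J/s
leafhoppers: 15/65 = 0.231 J/s
aphids: 7.3/78 = 0.0936 J/s

aphids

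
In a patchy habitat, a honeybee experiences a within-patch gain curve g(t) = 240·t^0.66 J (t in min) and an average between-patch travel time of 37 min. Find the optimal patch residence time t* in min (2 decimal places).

71.82 min

Optimal t* satisfies g'(t*) = g(t*)/(T + t*).
g'(t) = 0.66·240·t^-0.34. Setting 0.66·240·t^-0.34 = 240·t^0.66/(37+t) gives 0.66(37+t) = t, so 0.34·t = 0.66×37.
t* = 0.66×37/0.34 = 71.82 min.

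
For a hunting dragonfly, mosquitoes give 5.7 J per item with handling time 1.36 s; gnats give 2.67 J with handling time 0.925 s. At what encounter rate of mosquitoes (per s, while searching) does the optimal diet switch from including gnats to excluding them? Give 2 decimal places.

1.63 per s

At the threshold, the rate on mosquitoes alone equals the profitability of gnats: λ·5.7/(1 + λ·1.36) = 2.67/0.925 = 2.886.
Rearranging, λ(5.7 − 2.886×1.36) = 2.886, so λ = 2.886/1.774 = 1.627 per s.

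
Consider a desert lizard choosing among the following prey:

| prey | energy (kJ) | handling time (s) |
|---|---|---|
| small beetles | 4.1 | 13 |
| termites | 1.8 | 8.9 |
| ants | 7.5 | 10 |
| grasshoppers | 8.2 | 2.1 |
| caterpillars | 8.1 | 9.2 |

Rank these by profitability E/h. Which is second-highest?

caterpillars

Profitability E/h (kJ/s): small beetles = 4.1/13 = 0.315, termites = 1.8/8.9 = 0.202, ants = 7.5/10 = 0.75, grasshoppers = 8.2/2.1 = 3.9, caterpillars = 8.1/9.2 = 0.88.
Ranked: grasshoppers > caterpillars > ants > small beetles > termites.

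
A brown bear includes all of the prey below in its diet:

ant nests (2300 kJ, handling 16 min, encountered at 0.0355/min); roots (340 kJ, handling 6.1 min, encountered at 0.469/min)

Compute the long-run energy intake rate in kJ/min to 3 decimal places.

R = Σλ_iE_i / (1 + Σλ_ih_i)
Numerator: 0.0355×2300 + 0.469×340 = 241.1
Denominator: 1 + 0.0355×16 + 0.469×6.1 = 4.429
R = 241.1/4.429 = 54.44 kJ/min

54.440 kJ/min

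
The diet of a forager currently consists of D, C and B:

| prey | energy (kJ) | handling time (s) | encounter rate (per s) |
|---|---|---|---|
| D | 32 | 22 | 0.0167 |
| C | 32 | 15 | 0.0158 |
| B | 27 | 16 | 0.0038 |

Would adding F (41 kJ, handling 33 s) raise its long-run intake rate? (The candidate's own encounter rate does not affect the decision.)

Yes

Intake rate on the current diet: R = (0.0167×32 + 0.0158×32 + 0.0038×27) / (1 + 0.0167×22 + 0.0158×15 + 0.0038×16) = 1.143/1.665 = 0.6862 kJ/s.
F: E/h = 41/33 = 1.242 kJ/s.
Since 1.242 > R, including F increases the long-run rate.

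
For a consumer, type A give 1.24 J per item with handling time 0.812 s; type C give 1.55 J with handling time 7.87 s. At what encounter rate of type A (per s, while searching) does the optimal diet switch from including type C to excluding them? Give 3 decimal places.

Drop type C once their profitability E₂/h₂ falls below the rate achievable on type A alone: E₂/h₂ = λE₁/(1 + λh₁).
Solve for λ: λE₁h₂ = E₂(1 + λh₁) → λ(E₁h₂ − E₂h₁) = E₂ → λ = E₂/(E₁h₂ − E₂h₁).
λ = 1.55/(1.24×7.87 − 1.55×0.812) = 1.55/8.5 = 0.1823 per s.

0.182 per s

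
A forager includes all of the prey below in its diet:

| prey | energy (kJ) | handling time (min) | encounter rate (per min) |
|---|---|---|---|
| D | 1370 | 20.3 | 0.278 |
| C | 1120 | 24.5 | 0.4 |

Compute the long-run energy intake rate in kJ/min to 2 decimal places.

Energy encountered per unit search time: 0.278×1370 + 0.4×1120 = 828.9 kJ/min.
Handling time per unit search time: 0.278×20.3 + 0.4×24.5 = 15.44.
Rate = 828.9/(1 + 15.44) = 50.41 kJ/min.

50.41 kJ/min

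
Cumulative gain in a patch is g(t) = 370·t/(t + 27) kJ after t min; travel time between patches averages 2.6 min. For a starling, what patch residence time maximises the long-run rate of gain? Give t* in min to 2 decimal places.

8.38 min

Optimal t* satisfies g'(t*) = g(t*)/(T + t*).
g'(t) = 370·27/(t + 27)². Setting 370·27/(t+27)² = 370t/[(t+27)(2.6+t)] gives 27(2.6+t) = t(t+27), so t² = 27×2.6 = 70.2.
t* = √70.2 = 8.379 min.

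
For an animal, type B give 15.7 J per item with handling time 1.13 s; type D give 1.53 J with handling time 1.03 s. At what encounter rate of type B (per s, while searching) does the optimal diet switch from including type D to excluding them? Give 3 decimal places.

0.106 per s

Drop type D once their profitability E₂/h₂ falls below the rate achievable on type B alone: E₂/h₂ = λE₁/(1 + λh₁).
Solve for λ: λE₁h₂ = E₂(1 + λh₁) → λ(E₁h₂ − E₂h₁) = E₂ → λ = E₂/(E₁h₂ − E₂h₁).
λ = 1.53/(15.7×1.03 − 1.53×1.13) = 1.53/14.44 = 0.1059 per s.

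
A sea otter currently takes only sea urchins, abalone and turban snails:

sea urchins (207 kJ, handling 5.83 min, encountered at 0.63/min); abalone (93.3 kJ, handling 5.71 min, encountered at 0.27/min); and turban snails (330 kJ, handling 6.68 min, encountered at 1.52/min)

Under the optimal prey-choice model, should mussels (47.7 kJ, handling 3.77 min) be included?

No

Intake rate on the current diet: R = (0.63×207 + 0.27×93.3 + 1.52×330) / (1 + 0.63×5.83 + 0.27×5.71 + 1.52×6.68) = 657.2/16.37 = 40.15 kJ/min.
Profitability of mussels: 47.7/3.77 = 12.65 kJ/min.
Since 12.65 < R, time spent handling mussels is better spent searching.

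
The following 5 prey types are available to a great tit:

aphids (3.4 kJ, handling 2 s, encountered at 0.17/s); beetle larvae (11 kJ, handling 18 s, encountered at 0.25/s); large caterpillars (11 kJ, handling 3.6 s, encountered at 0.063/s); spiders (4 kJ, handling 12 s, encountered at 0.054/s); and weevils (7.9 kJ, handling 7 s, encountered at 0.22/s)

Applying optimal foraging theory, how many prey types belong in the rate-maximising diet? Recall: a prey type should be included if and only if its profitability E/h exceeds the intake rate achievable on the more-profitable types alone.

Rank by E/h (kJ/s): large caterpillars 3.06, aphids 1.7, weevils 1.13, beetle larvae 0.611, spiders 0.333. Include each in turn until the next type's E/h falls below the running intake rate.
Rate on top 1: 0.5649. aphids: 1.7 > 0.5649 → include.
Rate on top 2: 0.8112. weevils: 1.13 > 0.8112 → include.
Rate on top 3: 0.9685. beetle larvae: 0.611 < 0.9685 → exclude; stop.
Optimal diet: large caterpillars, aphids, weevils — 3 of 5 types.

3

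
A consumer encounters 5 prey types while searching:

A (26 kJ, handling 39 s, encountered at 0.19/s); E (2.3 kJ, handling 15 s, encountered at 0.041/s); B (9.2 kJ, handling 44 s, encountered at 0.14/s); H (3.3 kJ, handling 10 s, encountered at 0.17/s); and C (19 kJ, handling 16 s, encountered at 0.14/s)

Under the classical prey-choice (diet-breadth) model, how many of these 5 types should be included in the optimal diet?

1

E/h in descending order: C 1.19, A 0.667, H 0.33, B 0.209, E 0.153 kJ/s. The optimal diet is the largest prefix of this list for which every included type satisfies E_i/h_i > R on the types above it.
Rate on top 1: 0.821. A: 0.667 < 0.821 → exclude; stop.
Optimal diet: C — 1 of 5 types.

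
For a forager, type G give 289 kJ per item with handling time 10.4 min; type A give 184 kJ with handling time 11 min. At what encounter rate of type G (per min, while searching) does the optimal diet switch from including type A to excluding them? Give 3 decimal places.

Drop type A once their profitability E₂/h₂ falls below the rate achievable on type G alone: E₂/h₂ = λE₁/(1 + λh₁).
Solve for λ: λE₁h₂ = E₂(1 + λh₁) → λ(E₁h₂ − E₂h₁) = E₂ → λ = E₂/(E₁h₂ − E₂h₁).
λ = 184/(289×11 − 184×10.4) = 184/1265 = 0.1454 per min.

0.145 per min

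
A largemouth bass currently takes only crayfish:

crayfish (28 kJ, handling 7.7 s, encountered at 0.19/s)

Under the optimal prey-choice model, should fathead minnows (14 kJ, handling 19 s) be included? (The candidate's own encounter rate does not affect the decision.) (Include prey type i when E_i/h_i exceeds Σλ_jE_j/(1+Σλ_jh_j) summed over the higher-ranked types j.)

Intake rate on the current diet: R = (0.19×28) / (1 + 0.19×7.7) = 5.32/2.463 = 2.16 kJ/s.
Profitability of fathead minnows: 14/19 = 0.7368 kJ/s.
Since 0.7368 < R, time spent handling fathead minnows is better spent searching.

No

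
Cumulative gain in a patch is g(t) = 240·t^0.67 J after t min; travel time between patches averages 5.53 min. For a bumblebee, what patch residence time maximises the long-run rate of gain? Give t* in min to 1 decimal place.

11.2 min

Optimal t* satisfies g'(t*) = g(t*)/(T + t*).
g'(t) = 0.67·240·t^-0.33. Setting 0.67·240·t^-0.33 = 240·t^0.67/(5.53+t) gives 0.67(5.53+t) = t, so 0.33·t = 0.67×5.53.
t* = 0.67×5.53/0.33 = 11.23 min.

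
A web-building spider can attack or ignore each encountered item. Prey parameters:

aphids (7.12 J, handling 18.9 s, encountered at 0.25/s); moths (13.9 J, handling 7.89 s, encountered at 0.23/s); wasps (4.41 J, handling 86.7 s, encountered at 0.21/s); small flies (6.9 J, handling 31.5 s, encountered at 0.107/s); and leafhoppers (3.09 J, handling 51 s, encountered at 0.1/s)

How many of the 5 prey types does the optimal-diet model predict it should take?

Profitabilities (E/h, J/s): moths 1.76, aphids 0.377, small flies 0.219, leafhoppers 0.0606, wasps 0.0509. Add prey in this order while the next type's profitability exceeds the intake rate on those already taken.
Rate on top 1: 1.136. aphids: 0.377 < 1.136 → exclude; stop.
Optimal diet: moths — 1 of 5 types.

1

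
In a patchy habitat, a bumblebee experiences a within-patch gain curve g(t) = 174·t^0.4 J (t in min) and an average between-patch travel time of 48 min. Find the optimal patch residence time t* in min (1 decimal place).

Optimal t* satisfies g'(t*) = g(t*)/(T + t*).
g'(t) = 0.4·174·t^-0.6. Setting 0.4·174·t^-0.6 = 174·t^0.4/(48+t) gives 0.4(48+t) = t, so 0.60·t = 0.4×48.
t* = 0.4×48/0.60 = 32 min.

32.0 min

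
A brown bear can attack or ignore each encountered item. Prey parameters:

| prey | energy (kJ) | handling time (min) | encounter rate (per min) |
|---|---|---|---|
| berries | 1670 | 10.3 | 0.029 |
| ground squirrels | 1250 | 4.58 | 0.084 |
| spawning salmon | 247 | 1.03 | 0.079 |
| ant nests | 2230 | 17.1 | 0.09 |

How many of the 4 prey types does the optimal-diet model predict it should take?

E/h in descending order: ground squirrels 273, spawning salmon 240, berries 162, ant nests 130 kJ/min. The optimal diet is the largest prefix of this list for which every included type satisfies E_i/h_i > R on the types above it.
Rate on top 1: 75.83. spawning salmon: 240 > 75.83 → include.
Rate on top 2: 84.93. berries: 162 > 84.93 → include.
Rate on top 3: 98. ant nests: 130 > 98 → include.
Optimal diet: ground squirrels, spawning salmon, berries, ant nests — 4 of 4 types.

4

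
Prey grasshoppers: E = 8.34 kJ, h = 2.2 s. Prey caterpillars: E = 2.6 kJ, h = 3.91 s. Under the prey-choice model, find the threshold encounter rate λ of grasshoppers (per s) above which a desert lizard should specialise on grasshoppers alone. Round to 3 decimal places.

Drop caterpillars once their profitability E₂/h₂ falls below the rate achievable on grasshoppers alone: E₂/h₂ = λE₁/(1 + λh₁).
Solve for λ: λE₁h₂ = E₂(1 + λh₁) → λ(E₁h₂ − E₂h₁) = E₂ → λ = E₂/(E₁h₂ − E₂h₁).
λ = 2.6/(8.34×3.91 − 2.6×2.2) = 2.6/26.89 = 0.09669 per s.

0.097 per s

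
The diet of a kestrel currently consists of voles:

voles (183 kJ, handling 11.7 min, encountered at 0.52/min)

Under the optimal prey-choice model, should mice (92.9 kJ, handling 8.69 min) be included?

No

On voles alone, R = ΣλE/(1+Σλh) = 95.16/7.084 = 13.43 kJ/min.
Profitability of mice: 92.9/8.69 = 10.69 kJ/min.
Since 10.69 < R, time spent handling mice is better spent searching.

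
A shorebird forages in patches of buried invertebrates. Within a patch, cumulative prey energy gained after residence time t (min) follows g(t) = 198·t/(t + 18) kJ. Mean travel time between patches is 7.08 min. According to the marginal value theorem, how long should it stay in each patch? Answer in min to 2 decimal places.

11.29 min

By the marginal value theorem, leave when the instantaneous gain rate g'(t) equals the habitat-wide average g(t)/(T + t).
g'(t) = 198·18/(t + 18)². Setting 198·18/(t+18)² = 198t/[(t+18)(7.08+t)] gives 18(7.08+t) = t(t+18), so t² = 18×7.08 = 127.4.
t* = √127.4 = 11.29 min.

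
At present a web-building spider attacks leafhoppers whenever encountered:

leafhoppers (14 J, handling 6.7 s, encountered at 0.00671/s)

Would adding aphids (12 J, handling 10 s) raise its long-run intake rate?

Current rate: (0.00671×14)/(1 + 0.00671×6.7) = 0.0899 J/s.
Profitability of aphids: 12/10 = 1.2 J/s.
1.2 > 0.0899, so adding aphids raises the average — include it.

Yes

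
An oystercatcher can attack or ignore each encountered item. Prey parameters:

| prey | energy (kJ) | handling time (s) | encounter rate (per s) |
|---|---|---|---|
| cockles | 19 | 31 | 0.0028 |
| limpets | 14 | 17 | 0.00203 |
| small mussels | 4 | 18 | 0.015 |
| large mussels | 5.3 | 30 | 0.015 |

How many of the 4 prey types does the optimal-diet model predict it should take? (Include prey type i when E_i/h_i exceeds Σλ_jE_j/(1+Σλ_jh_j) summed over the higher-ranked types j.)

4

E/h in descending order: limpets 0.824, cockles 0.613, small mussels 0.222, large mussels 0.177 kJ/s. The optimal diet is the largest prefix of this list for which every included type satisfies E_i/h_i > R on the types above it.
Rate on top 1: 0.02747. cockles: 0.613 > 0.02747 → include.
Rate on top 2: 0.07279. small mussels: 0.222 > 0.07279 → include.
Rate on top 3: 0.1018. large mussels: 0.177 > 0.1018 → include.
Optimal diet: limpets, cockles, small mussels, large mussels — 4 of 4 types.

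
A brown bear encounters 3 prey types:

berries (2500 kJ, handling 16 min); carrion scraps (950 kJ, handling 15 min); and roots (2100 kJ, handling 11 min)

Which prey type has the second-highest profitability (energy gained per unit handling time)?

berries

Profitability E/h (kJ/min): berries = 2500/16 = 156, carrion scraps = 950/15 = 63.3, roots = 2100/11 = 191.
Ranked: roots > berries > carrion scraps.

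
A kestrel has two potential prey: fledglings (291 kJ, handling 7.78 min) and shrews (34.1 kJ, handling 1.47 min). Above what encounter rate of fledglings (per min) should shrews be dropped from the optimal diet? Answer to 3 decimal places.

At the threshold, the rate on fledglings alone equals the profitability of shrews: λ·291/(1 + λ·7.78) = 34.1/1.47 = 23.2.
Rearranging, λ(291 − 23.2×7.78) = 23.2, so λ = 23.2/110.5 = 0.2099 per min.

0.210 per min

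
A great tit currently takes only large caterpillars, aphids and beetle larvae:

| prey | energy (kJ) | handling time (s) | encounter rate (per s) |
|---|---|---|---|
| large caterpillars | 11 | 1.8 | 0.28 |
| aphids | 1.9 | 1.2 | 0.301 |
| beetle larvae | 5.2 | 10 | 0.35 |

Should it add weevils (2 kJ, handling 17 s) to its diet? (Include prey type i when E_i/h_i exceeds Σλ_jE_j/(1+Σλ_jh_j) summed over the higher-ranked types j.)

Current rate: (0.28×11 + 0.301×1.9 + 0.35×5.2)/(1 + 0.28×1.8 + 0.301×1.2 + 0.35×10) = 1.02 kJ/s.
weevils: E/h = 2/17 = 0.1176 kJ/s.
0.1176 < 1.02, so adding weevils would lower the average — exclude it.

No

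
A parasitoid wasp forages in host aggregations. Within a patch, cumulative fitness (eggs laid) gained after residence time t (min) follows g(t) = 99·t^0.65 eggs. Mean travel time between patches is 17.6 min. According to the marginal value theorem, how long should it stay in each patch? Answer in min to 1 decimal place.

By the marginal value theorem, leave when the instantaneous gain rate g'(t) equals the habitat-wide average g(t)/(T + t).
g'(t) = 0.65·99·t^-0.35. Setting 0.65·99·t^-0.35 = 99·t^0.65/(17.6+t) gives 0.65(17.6+t) = t, so 0.35·t = 0.65×17.6.
t* = 0.65×17.6/0.35 = 32.69 min.

32.7 min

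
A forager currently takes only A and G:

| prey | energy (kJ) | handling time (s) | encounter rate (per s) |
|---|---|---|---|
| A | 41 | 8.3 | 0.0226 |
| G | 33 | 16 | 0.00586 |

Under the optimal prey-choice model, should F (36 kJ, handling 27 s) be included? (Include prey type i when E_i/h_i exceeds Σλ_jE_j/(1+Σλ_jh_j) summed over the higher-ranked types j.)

Yes

On A and G alone, R = ΣλE/(1+Σλh) = 1.12/1.281 = 0.8741 kJ/s.
Profitability of F: 36/27 = 1.333 kJ/s.
Since 1.333 > R, including F increases the long-run rate.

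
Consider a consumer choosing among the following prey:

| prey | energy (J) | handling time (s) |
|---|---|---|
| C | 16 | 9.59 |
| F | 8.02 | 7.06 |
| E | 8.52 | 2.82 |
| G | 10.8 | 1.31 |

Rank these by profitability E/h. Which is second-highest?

E

Profitability E/h (J/s): C = 16/9.59 = 1.67, F = 8.02/7.06 = 1.14, E = 8.52/2.82 = 3.02, G = 10.8/1.31 = 8.24.
Ranked: G > E > C > F.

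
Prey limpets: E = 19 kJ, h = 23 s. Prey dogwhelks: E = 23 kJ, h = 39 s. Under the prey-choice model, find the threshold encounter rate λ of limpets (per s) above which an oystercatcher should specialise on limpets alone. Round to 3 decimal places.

The zero-one rule: include dogwhelks iff E₂/h₂ > λE₁/(1+λh₁). Equality gives the switch point.
λE₁h₂ = E₂ + λE₂h₁ ⇒ λ = E₂/(E₁h₂ − E₂h₁) = 23/(741 − 529) = 0.1085 per s.

0.108 per s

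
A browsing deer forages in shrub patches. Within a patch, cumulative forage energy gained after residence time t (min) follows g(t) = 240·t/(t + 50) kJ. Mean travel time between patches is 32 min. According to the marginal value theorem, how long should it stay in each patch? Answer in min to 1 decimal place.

40.0 min

Optimal t* satisfies g'(t*) = g(t*)/(T + t*).
g'(t) = 240·50/(t + 50)². Setting 240·50/(t+50)² = 240t/[(t+50)(32+t)] gives 50(32+t) = t(t+50), so t² = 50×32 = 1600.
t* = √1600 = 40 min.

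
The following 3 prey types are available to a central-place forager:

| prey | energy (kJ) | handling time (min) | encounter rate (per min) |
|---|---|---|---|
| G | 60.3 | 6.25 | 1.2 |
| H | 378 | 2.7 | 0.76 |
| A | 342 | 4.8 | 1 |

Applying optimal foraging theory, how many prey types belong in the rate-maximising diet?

Rank by E/h (kJ/min): H 140, A 71.2, G 9.65. Include each in turn until the next type's E/h falls below the running intake rate.
Rate on top 1: 94.13. A: 71.2 < 94.13 → exclude; stop.
Optimal diet: H — 1 of 3 types.

1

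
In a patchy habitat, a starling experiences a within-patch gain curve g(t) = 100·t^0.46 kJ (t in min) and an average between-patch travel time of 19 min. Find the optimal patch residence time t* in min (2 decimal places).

16.19 min

Optimal t* satisfies g'(t*) = g(t*)/(T + t*).
g'(t) = 0.46·100·t^-0.54. Setting 0.46·100·t^-0.54 = 100·t^0.46/(19+t) gives 0.46(19+t) = t, so 0.54·t = 0.46×19.
t* = 0.46×19/0.54 = 16.19 min.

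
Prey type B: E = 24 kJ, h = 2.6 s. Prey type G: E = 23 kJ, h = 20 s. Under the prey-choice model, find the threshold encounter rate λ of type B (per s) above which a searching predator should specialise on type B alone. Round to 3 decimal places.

Drop type G once their profitability E₂/h₂ falls below the rate achievable on type B alone: E₂/h₂ = λE₁/(1 + λh₁).
Solve for λ: λE₁h₂ = E₂(1 + λh₁) → λ(E₁h₂ − E₂h₁) = E₂ → λ = E₂/(E₁h₂ − E₂h₁).
λ = 23/(24×20 − 23×2.6) = 23/420.2 = 0.05474 per s.

0.055 per s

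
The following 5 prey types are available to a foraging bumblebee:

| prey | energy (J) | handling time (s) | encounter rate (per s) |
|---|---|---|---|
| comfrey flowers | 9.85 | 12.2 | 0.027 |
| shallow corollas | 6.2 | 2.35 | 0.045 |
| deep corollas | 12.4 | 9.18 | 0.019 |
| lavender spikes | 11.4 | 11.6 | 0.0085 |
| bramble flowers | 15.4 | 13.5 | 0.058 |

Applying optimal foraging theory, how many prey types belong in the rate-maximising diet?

Rank by E/h (J/s): shallow corollas 2.64, deep corollas 1.35, bramble flowers 1.14, lavender spikes 0.983, comfrey flowers 0.807. Include each in turn until the next type's E/h falls below the running intake rate.
Rate on top 1: 0.2523. deep corollas: 1.35 > 0.2523 → include.
Rate on top 2: 0.402. bramble flowers: 1.14 > 0.402 → include.
Rate on top 3: 0.6823. lavender spikes: 0.983 > 0.6823 → include.
Rate on top 4: 0.696. comfrey flowers: 0.807 > 0.696 → include.
Optimal diet: shallow corollas, deep corollas, bramble flowers, lavender spikes, comfrey flowers — 5 of 5 types.

5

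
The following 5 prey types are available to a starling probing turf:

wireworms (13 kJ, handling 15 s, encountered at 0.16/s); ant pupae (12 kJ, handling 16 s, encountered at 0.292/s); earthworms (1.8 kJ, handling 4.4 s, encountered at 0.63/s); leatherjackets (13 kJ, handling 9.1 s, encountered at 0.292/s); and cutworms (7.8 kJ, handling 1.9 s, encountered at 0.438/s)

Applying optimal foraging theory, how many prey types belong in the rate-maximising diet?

Rank by E/h (kJ/s): cutworms 4.11, leatherjackets 1.43, wireworms 0.867, ant pupae 0.75, earthworms 0.409. Include each in turn until the next type's E/h falls below the running intake rate.
Rate on top 1: 1.865. leatherjackets: 1.43 < 1.865 → exclude; stop.
Optimal diet: cutworms — 1 of 5 types.

1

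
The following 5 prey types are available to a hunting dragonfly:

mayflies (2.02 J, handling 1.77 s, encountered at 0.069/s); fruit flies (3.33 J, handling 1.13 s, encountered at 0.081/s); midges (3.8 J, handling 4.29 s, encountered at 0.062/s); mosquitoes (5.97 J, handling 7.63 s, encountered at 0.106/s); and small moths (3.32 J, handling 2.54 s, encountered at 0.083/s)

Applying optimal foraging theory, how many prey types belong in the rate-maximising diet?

E/h in descending order: fruit flies 2.95, small moths 1.31, mayflies 1.14, midges 0.886, mosquitoes 0.782 J/s. The optimal diet is the largest prefix of this list for which every included type satisfies E_i/h_i > R on the types above it.
Rate on top 1: 0.2471. small moths: 1.31 > 0.2471 → include.
Rate on top 2: 0.4187. mayflies: 1.14 > 0.4187 → include.
Rate on top 3: 0.4806. midges: 0.886 > 0.4806 → include.
Rate on top 4: 0.5444. mosquitoes: 0.782 > 0.5444 → include.
Optimal diet: fruit flies, small moths, mayflies, midges, mosquitoes — 5 of 5 types.

5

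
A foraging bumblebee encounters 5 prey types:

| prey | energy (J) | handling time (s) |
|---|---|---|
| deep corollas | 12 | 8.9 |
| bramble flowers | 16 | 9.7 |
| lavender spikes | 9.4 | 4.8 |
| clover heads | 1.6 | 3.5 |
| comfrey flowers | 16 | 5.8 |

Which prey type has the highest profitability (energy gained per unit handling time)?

Profitability E/h (J/s): deep corollas = 12/8.9 = 1.35, bramble flowers = 16/9.7 = 1.65, lavender spikes = 9.4/4.8 = 1.96, clover heads = 1.6/3.5 = 0.457, comfrey flowers = 16/5.8 = 2.76.
Ranked: comfrey flowers > lavender spikes > bramble flowers > deep corollas > clover heads.

comfrey flowers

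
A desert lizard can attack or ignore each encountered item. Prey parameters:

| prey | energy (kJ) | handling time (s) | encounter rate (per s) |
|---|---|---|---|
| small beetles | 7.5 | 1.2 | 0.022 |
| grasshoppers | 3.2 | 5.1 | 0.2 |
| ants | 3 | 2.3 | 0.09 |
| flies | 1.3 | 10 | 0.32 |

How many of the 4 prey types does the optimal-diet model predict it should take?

3

E/h in descending order: small beetles 6.25, ants 1.3, grasshoppers 0.627, flies 0.13 kJ/s. The optimal diet is the largest prefix of this list for which every included type satisfies E_i/h_i > R on the types above it.
Rate on top 1: 0.1608. ants: 1.3 > 0.1608 → include.
Rate on top 2: 0.3527. grasshoppers: 0.627 > 0.3527 → include.
Rate on top 3: 0.4771. flies: 0.13 < 0.4771 → exclude; stop.
Optimal diet: small beetles, ants, grasshoppers — 3 of 4 types.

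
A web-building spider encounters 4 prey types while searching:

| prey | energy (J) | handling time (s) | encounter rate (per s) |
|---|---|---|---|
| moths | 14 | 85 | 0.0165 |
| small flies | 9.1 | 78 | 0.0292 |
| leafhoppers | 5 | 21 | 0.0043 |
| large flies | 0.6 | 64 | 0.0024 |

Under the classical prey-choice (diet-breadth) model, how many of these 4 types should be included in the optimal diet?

3

E/h in descending order: leafhoppers 0.238, moths 0.165, small flies 0.117, large flies 0.00937 J/s. The optimal diet is the largest prefix of this list for which every included type satisfies E_i/h_i > R on the types above it.
Rate on top 1: 0.01972. moths: 0.165 > 0.01972 → include.
Rate on top 2: 0.1013. small flies: 0.117 > 0.1013 → include.
Rate on top 3: 0.1086. large flies: 0.00937 < 0.1086 → exclude; stop.
Optimal diet: leafhoppers, moths, small flies — 3 of 4 types.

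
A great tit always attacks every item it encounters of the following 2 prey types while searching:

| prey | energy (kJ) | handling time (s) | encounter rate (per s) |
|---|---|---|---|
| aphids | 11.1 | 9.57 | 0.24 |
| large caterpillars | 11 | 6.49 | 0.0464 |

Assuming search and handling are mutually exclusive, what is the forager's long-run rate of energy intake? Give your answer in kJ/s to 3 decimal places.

0.882 kJ/s

R = Σλ_iE_i / (1 + Σλ_ih_i)
Numerator: 0.24×11.1 + 0.0464×11 = 3.174
Denominator: 1 + 0.24×9.57 + 0.0464×6.49 = 3.598
R = 3.174/3.598 = 0.8823 kJ/s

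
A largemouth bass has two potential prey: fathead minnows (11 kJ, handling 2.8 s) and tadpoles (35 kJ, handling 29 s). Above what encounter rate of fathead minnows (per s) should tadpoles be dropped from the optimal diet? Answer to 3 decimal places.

At the threshold, the rate on fathead minnows alone equals the profitability of tadpoles: λ·11/(1 + λ·2.8) = 35/29 = 1.207.
Rearranging, λ(11 − 1.207×2.8) = 1.207, so λ = 1.207/7.621 = 0.1584 per s.

0.158 per s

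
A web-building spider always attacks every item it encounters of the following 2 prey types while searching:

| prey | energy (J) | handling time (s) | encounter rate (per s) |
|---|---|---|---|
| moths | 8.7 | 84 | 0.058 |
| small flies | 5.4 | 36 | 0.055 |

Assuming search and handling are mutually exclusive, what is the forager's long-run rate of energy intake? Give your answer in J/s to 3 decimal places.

Energy encountered per unit search time: 0.058×8.7 + 0.055×5.4 = 0.8016 J/s.
Handling time per unit search time: 0.058×84 + 0.055×36 = 6.852.
Rate = 0.8016/(1 + 6.852) = 0.1021 J/s.

0.102 J/s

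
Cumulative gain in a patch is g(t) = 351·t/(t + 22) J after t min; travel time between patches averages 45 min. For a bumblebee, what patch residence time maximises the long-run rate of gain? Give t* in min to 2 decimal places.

By the marginal value theorem, leave when the instantaneous gain rate g'(t) equals the habitat-wide average g(t)/(T + t).
g'(t) = 351·22/(t + 22)². Setting 351·22/(t+22)² = 351t/[(t+22)(45+t)] gives 22(45+t) = t(t+22), so t² = 22×45 = 990.
t* = √990 = 31.46 min.

31.46 min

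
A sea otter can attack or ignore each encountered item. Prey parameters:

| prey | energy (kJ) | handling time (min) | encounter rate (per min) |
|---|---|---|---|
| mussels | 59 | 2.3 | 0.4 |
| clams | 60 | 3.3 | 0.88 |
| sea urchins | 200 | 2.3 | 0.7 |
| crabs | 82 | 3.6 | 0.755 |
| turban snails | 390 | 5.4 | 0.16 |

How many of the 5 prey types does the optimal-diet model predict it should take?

E/h in descending order: sea urchins 87, turban snails 72.2, mussels 25.7, crabs 22.8, clams 18.2 kJ/min. The optimal diet is the largest prefix of this list for which every included type satisfies E_i/h_i > R on the types above it.
Rate on top 1: 53.64. turban snails: 72.2 > 53.64 → include.
Rate on top 2: 58.26. mussels: 25.7 < 58.26 → exclude; stop.
Optimal diet: sea urchins, turban snails — 2 of 5 types.

2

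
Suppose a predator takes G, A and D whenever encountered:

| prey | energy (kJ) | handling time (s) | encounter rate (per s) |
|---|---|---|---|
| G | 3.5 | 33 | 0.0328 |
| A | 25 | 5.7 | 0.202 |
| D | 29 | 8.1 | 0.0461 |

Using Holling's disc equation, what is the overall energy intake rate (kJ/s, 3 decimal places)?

1.802 kJ/s

R = Σλ_iE_i / (1 + Σλ_ih_i)
Numerator: 0.0328×3.5 + 0.202×25 + 0.0461×29 = 6.502
Denominator: 1 + 0.0328×33 + 0.202×5.7 + 0.0461×8.1 = 3.607
R = 6.502/3.607 = 1.802 kJ/s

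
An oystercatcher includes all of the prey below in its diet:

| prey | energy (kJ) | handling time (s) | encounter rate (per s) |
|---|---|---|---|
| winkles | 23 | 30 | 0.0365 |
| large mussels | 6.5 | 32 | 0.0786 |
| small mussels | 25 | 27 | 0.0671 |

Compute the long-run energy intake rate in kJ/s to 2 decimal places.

R = Σλ_iE_i / (1 + Σλ_ih_i)
Numerator: 0.0365×23 + 0.0786×6.5 + 0.0671×25 = 3.028
Denominator: 1 + 0.0365×30 + 0.0786×32 + 0.0671×27 = 6.422
R = 3.028/6.422 = 0.4715 kJ/s

0.47 kJ/s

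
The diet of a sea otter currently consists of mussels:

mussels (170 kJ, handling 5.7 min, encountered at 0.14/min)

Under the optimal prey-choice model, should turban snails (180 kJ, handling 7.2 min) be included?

Yes

Intake rate on the current diet: R = (0.14×170) / (1 + 0.14×5.7) = 23.8/1.798 = 13.24 kJ/min.
turban snails: E/h = 180/7.2 = 25 kJ/min.
25 > 13.24, so adding turban snails raises the average — include it.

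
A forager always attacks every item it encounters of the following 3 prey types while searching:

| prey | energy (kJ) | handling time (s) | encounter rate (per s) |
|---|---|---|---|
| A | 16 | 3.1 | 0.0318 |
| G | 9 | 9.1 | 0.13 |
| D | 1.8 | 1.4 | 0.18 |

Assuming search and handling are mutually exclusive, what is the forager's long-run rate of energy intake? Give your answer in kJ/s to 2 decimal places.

0.79 kJ/s

R = (0.0318×16 + 0.13×9 + 0.18×1.8) / (1 + 0.0318×3.1 + 0.13×9.1 + 0.18×1.4) = 2.003/2.534 = 0.7905 kJ/s.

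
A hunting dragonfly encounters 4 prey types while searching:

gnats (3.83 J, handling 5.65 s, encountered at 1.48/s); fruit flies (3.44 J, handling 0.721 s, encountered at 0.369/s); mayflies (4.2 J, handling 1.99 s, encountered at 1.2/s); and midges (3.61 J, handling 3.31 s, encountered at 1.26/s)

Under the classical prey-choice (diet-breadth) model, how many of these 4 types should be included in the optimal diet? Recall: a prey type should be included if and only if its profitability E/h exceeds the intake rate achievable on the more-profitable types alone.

Profitabilities (E/h, J/s): fruit flies 4.77, mayflies 2.11, midges 1.09, gnats 0.678. Add prey in this order while the next type's profitability exceeds the intake rate on those already taken.
Rate on top 1: 1.003. mayflies: 2.11 > 1.003 → include.
Rate on top 2: 1.727. midges: 1.09 < 1.727 → exclude; stop.
Optimal diet: fruit flies, mayflies — 2 of 4 types.

2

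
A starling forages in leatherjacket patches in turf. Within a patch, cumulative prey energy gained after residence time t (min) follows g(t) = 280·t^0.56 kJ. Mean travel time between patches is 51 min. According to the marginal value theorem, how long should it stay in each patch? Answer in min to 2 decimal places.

Maximise g(t)/(T+t): set derivative to zero → g'(t)(T+t) = g(t).
g'(t) = 0.56·280·t^-0.44. Setting 0.56·280·t^-0.44 = 280·t^0.56/(51+t) gives 0.56(51+t) = t, so 0.44·t = 0.56×51.
t* = 0.56×51/0.44 = 64.91 min.

64.91 min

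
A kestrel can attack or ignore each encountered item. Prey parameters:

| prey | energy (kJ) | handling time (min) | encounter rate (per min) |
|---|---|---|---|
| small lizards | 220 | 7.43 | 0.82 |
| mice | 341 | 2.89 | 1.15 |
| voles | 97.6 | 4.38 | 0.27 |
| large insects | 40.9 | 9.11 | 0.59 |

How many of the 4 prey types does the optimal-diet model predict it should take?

Rank by E/h (kJ/min): mice 118, small lizards 29.6, voles 22.3, large insects 4.49. Include each in turn until the next type's E/h falls below the running intake rate.
Rate on top 1: 90.7. small lizards: 29.6 < 90.7 → exclude; stop.
Optimal diet: mice — 1 of 4 types.

1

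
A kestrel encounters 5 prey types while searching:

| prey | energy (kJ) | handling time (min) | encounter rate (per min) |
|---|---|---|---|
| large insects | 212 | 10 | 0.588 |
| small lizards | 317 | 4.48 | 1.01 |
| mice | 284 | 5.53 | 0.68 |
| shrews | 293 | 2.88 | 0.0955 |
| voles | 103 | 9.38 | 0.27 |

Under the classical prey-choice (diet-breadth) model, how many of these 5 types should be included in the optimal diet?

2

E/h in descending order: shrews 102, small lizards 70.8, mice 51.4, large insects 21.2, voles 11 kJ/min. The optimal diet is the largest prefix of this list for which every included type satisfies E_i/h_i > R on the types above it.
Rate on top 1: 21.95. small lizards: 70.8 > 21.95 → include.
Rate on top 2: 60.03. mice: 51.4 < 60.03 → exclude; stop.
Optimal diet: shrews, small lizards — 2 of 5 types.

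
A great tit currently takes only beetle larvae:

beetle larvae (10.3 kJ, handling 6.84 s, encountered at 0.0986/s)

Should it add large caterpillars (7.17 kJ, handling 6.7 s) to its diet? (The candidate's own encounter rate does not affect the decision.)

Yes

On beetle larvae alone, R = ΣλE/(1+Σλh) = 1.016/1.674 = 0.6065 kJ/s.
large caterpillars: E/h = 7.17/6.7 = 1.07 kJ/s.
Since 1.07 > R, including large caterpillars increases the long-run rate.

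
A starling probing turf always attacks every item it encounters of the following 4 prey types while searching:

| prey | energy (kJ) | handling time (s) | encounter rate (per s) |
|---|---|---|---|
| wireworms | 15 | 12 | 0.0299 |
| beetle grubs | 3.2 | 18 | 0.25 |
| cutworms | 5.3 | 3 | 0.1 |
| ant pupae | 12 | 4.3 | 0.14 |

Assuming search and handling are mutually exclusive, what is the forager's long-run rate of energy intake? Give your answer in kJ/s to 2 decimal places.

Energy encountered per unit search time: 0.0299×15 + 0.25×3.2 + 0.1×5.3 + 0.14×12 = 3.459 kJ/s.
Handling time per unit search time: 0.0299×12 + 0.25×18 + 0.1×3 + 0.14×4.3 = 5.761.
Rate = 3.459/(1 + 5.761) = 0.5116 kJ/s.

0.51 kJ/s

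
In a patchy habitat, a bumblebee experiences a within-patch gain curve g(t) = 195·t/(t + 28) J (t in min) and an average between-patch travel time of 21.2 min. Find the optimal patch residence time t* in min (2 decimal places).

24.36 min

Maximise g(t)/(T+t): set derivative to zero → g'(t)(T+t) = g(t).
g'(t) = 195·28/(t + 28)². Setting 195·28/(t+28)² = 195t/[(t+28)(21.2+t)] gives 28(21.2+t) = t(t+28), so t² = 28×21.2 = 593.6.
t* = √593.6 = 24.36 min.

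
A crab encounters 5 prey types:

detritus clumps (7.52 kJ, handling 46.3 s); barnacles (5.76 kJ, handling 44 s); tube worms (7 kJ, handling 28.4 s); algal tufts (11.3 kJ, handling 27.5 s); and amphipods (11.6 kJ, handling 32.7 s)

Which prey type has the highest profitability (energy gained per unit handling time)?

In descending order of E/h:
algal tufts: 11.3/27.5 = 0.411 kJ/s
amphipods: 11.6/32.7 = 0.355 kJ/s
tube worms: 7/28.4 = 0.246 kJ/s
detritus clumps: 7.52/46.3 = 0.162 kJ/s
barnacles: 5.76/44 = 0.131 kJ/s

algal tufts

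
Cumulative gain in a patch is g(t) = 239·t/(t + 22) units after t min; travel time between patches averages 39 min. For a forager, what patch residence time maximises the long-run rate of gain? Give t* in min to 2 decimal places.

29.29 min

Optimal t* satisfies g'(t*) = g(t*)/(T + t*).
g'(t) = 239·22/(t + 22)². Setting 239·22/(t+22)² = 239t/[(t+22)(39+t)] gives 22(39+t) = t(t+22), so t² = 22×39 = 858.
t* = √858 = 29.29 min.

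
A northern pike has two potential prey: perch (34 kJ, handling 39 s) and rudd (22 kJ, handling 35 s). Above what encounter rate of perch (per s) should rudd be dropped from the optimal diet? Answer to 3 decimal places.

Drop rudd once their profitability E₂/h₂ falls below the rate achievable on perch alone: E₂/h₂ = λE₁/(1 + λh₁).
Solve for λ: λE₁h₂ = E₂(1 + λh₁) → λ(E₁h₂ − E₂h₁) = E₂ → λ = E₂/(E₁h₂ − E₂h₁).
λ = 22/(34×35 − 22×39) = 22/332 = 0.06627 per s.

0.066 per s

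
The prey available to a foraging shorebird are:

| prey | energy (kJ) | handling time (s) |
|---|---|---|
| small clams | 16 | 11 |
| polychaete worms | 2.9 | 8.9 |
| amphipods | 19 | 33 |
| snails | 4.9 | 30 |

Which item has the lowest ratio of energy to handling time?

In descending order of E/h:
small clams: 16/11 = 1.45 kJ/s
amphipods: 19/33 = 0.576 kJ/s
polychaete worms: 2.9/8.9 = 0.326 kJ/s
snails: 4.9/30 = 0.163 kJ/s

snails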